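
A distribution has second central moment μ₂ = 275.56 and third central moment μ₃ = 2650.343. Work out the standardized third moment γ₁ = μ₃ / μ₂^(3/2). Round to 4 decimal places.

σ = √μ₂ = √275.56 = 16.60000
σ³ = μ₂^(3/2) = 4574.29600
γ₁ = μ₃/σ³ = 2650.343 / 4574.29600 ≈ 0.5794

0.5794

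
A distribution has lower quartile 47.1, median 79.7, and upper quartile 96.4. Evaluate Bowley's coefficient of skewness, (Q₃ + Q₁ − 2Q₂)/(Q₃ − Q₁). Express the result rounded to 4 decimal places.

numerator: Q₃ + Q₁ − 2Q₂ = 96.4 + 47.1 − 2×79.7 = -15.9000
denominator: Q₃ − Q₁ = 96.4 − 47.1 = 49.3000
Bowley skewness = -15.9000 / 49.3000 ≈ -0.3225

-0.3225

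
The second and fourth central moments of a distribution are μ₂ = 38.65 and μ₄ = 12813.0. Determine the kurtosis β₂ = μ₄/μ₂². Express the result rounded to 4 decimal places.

8.5773

μ₂² = 38.65² = 1493.82250
μ₄/μ₂² = 12813.0 / 1493.82250 = 8.57732
β₂ ≈ 8.5773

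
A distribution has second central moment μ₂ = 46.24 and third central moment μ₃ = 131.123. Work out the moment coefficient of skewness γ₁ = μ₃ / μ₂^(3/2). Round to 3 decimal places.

σ = √μ₂ = √46.24 = 6.80000
σ³ = μ₂^(3/2) = 314.43200
γ₁ = μ₃/σ³ = 131.123 / 314.43200 ≈ 0.417

0.417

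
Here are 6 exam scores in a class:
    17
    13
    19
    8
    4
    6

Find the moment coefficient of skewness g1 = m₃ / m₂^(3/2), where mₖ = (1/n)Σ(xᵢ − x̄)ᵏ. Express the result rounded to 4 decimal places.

x̄ = (17 + 13 + 19 + 8 + 4 + 6) / 6 = 11.1667
deviations (xᵢ − x̄): 5.8333, 1.8333, 7.8333, -3.1667, -7.1667, -5.1667
Σ(xᵢ − x̄)² = 186.8333 ⇒ m₂ = 186.8333/6 = 31.13889
Σ(xᵢ − x̄)³ = 147.5556 ⇒ m₃ = 147.5556/6 = 24.59259
m₂^(3/2) = 31.13889^(1.5) = 173.76194
g1 = m₃ / m₂^(3/2) = 24.59259 / 173.76194 ≈ 0.1415

0.1415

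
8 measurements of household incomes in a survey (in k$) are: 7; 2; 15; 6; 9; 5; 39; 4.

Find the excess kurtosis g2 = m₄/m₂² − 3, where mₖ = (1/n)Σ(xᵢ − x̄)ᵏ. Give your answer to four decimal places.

1.9825

x̄ = 10.8750
Σ(xᵢ − x̄)² = 1010.8750 ⇒ m₂ = 126.35938
Σ(xᵢ − x̄)⁴ = 636427.2754 ⇒ m₄ = 79553.40942
m₂² = 15966.69165
g2 = m₄/m₂² − 3 = 4.98246 − 3 ≈ 1.9825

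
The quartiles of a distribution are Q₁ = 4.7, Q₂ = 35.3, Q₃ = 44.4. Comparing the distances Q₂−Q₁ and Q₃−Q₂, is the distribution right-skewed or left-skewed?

left-skewed

Q₂ − Q₁ = 30.6;  Q₃ − Q₂ = 9.1
Q₂ − Q₁ > Q₃ − Q₂ ⇒ the lower half is more spread out ⇒ left-skewed.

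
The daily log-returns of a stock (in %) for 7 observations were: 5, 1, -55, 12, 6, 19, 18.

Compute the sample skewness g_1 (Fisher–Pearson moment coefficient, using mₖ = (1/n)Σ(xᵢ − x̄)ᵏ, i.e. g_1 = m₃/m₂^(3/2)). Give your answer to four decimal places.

x̄ = (5 + 1 - 55 + 12 + 6 + 19 + 18) / 7 = 0.8571
deviations (xᵢ − x̄): 4.1429, 0.1429, -55.8571, 11.1429, 5.1429, 18.1429, 17.1429
Σ(xᵢ − x̄)² = 3910.8571 ⇒ m₂ = 3910.8571/7 = 558.69388
Σ(xᵢ − x̄)³ = -161674.8980 ⇒ m₃ = -161674.8980/7 = -23096.41399
m₂^(3/2) = 558.69388^(1.5) = 13205.68301
g_1 = m₃ / m₂^(3/2) = -23096.41399 / 13205.68301 ≈ -1.7490

-1.7490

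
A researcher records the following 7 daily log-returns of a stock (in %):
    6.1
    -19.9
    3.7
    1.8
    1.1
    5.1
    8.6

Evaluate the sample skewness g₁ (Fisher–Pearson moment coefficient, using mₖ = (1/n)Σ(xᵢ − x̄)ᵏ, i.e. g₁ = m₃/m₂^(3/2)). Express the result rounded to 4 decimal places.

-1.7353

x̄ = (6.1 - 19.9 + 3.7 + 1.8 + 1.1 + 5.1 + 8.6) / 7 = 0.9286
deviations (xᵢ − x̄): 5.1714, -20.8286, 2.7714, 0.8714, 0.1714, 4.1714, 7.6714
Σ(xᵢ − x̄)² = 545.2943 ⇒ m₂ = 545.2943/7 = 77.89918
Σ(xᵢ − x̄)³ = -8351.7337 ⇒ m₃ = -8351.7337/7 = -1193.10481
m₂^(3/2) = 77.89918^(1.5) = 687.54220
g₁ = m₃ / m₂^(3/2) = -1193.10481 / 687.54220 ≈ -1.7353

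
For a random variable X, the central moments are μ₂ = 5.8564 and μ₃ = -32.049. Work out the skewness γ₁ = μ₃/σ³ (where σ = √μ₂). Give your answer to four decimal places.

σ = √μ₂ = √5.8564 = 2.42000
σ³ = μ₂^(3/2) = 14.17249
γ₁ = μ₃/σ³ = -32.049 / 14.17249 ≈ -2.2614

-2.2614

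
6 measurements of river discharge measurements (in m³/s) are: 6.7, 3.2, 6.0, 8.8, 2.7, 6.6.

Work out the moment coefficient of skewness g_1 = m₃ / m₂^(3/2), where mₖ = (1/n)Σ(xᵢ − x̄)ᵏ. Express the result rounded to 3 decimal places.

x̄ = (6.7 + 3.2 + 6.0 + 8.8 + 2.7 + 6.6) / 6 = 5.6667
deviations (xᵢ − x̄): 1.0333, -2.4667, 0.3333, 3.1333, -2.9667, 0.9333
Σ(xᵢ − x̄)² = 26.7533 ⇒ m₂ = 26.7533/6 = 4.45889
Σ(xᵢ − x̄)³ = -8.4024 ⇒ m₃ = -8.4024/6 = -1.40041
m₂^(3/2) = 4.45889^(1.5) = 9.41543
g_1 = m₃ / m₂^(3/2) = -1.40041 / 9.41543 ≈ -0.149

-0.149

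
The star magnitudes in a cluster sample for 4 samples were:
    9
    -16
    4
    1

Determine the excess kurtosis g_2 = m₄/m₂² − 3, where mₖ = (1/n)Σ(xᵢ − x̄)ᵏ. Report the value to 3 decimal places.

x̄ = -0.5000
Σ(xᵢ − x̄)² = 353.0000 ⇒ m₂ = 88.25000
Σ(xᵢ − x̄)⁴ = 66280.2500 ⇒ m₄ = 16570.06250
m₂² = 7788.06250
g_2 = m₄/m₂² − 3 = 2.12762 − 3 ≈ -0.872

-0.872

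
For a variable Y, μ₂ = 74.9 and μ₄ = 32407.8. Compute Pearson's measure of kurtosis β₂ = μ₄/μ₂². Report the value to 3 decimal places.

5.777

μ₂² = 74.9² = 5610.01000
μ₄/μ₂² = 32407.8 / 5610.01000 = 5.77678
β₂ ≈ 5.777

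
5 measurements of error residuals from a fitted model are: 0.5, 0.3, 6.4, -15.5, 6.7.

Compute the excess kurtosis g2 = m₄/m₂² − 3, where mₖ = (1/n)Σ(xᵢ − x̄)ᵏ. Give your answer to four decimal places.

-0.2904

x̄ = -0.3200
Σ(xᵢ − x̄)² = 325.9280 ⇒ m₂ = 65.18560
Σ(xᵢ − x̄)⁴ = 57567.5298 ⇒ m₄ = 11513.50595
m₂² = 4249.16245
g2 = m₄/m₂² − 3 = 2.70959 − 3 ≈ -0.2904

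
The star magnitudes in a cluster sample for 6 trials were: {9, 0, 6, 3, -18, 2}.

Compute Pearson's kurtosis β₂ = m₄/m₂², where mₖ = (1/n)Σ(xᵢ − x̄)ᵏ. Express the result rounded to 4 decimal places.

3.4948

x̄ = 0.3333
Σ(xᵢ − x̄)² = 453.3333 ⇒ m₂ = 75.55556
Σ(xᵢ − x̄)⁴ = 119701.7778 ⇒ m₄ = 19950.29630
m₂² = 5708.64198
β₂ = m₄/m₂² = 19950.29630 / 5708.64198 ≈ 3.4948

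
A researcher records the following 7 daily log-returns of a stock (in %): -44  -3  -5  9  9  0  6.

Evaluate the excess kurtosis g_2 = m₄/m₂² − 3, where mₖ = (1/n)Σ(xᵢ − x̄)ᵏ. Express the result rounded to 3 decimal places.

1.351

x̄ = -4.0000
Σ(xᵢ − x̄)² = 2056.0000 ⇒ m₂ = 293.71429
Σ(xᵢ − x̄)⁴ = 2627380.0000 ⇒ m₄ = 375340.00000
m₂² = 86268.08163
g_2 = m₄/m₂² − 3 = 4.35086 − 3 ≈ 1.351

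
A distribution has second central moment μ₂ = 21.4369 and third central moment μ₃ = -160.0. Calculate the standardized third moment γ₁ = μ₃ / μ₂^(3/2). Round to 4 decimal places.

σ = √μ₂ = √21.4369 = 4.63000
σ³ = μ₂^(3/2) = 99.25285
γ₁ = μ₃/σ³ = -160.0 / 99.25285 ≈ -1.6120

-1.6120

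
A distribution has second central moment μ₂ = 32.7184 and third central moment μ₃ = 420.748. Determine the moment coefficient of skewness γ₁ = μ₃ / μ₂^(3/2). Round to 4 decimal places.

σ = √μ₂ = √32.7184 = 5.72000
σ³ = μ₂^(3/2) = 187.14925
γ₁ = μ₃/σ³ = 420.748 / 187.14925 ≈ 2.2482

2.2482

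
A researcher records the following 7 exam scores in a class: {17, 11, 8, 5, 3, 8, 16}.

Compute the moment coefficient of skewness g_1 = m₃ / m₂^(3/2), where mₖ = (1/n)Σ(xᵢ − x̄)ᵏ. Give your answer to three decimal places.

0.268

x̄ = (17 + 11 + 8 + 5 + 3 + 8 + 16) / 7 = 9.7143
deviations (xᵢ − x̄): 7.2857, 1.2857, -1.7143, -4.7143, -6.7143, -1.7143, 6.2857
Σ(xᵢ − x̄)² = 167.4286 ⇒ m₂ = 167.4286/7 = 23.91837
Σ(xᵢ − x̄)³ = 219.6735 ⇒ m₃ = 219.6735/7 = 31.38192
m₂^(3/2) = 23.91837^(1.5) = 116.97614
g_1 = m₃ / m₂^(3/2) = 31.38192 / 116.97614 ≈ 0.268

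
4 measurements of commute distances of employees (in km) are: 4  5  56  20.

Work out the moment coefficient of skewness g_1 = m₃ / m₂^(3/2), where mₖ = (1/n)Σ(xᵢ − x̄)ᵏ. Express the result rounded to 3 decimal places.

x̄ = (4 + 5 + 56 + 20) / 4 = 21.2500
deviations (xᵢ − x̄): -17.2500, -16.2500, 34.7500, -1.2500
Σ(xᵢ − x̄)² = 1770.7500 ⇒ m₂ = 1770.7500/4 = 442.68750
Σ(xᵢ − x̄)³ = 32536.8750 ⇒ m₃ = 32536.8750/4 = 8134.21875
m₂^(3/2) = 442.68750^(1.5) = 9314.20707
g_1 = m₃ / m₂^(3/2) = 8134.21875 / 9314.20707 ≈ 0.873

0.873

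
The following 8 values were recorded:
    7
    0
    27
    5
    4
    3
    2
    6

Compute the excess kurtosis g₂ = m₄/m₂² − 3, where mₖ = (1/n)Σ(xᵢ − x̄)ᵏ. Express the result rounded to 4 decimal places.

x̄ = 6.7500
Σ(xᵢ − x̄)² = 503.5000 ⇒ m₂ = 62.93750
Σ(xᵢ − x̄)⁴ = 171000.9063 ⇒ m₄ = 21375.11328
m₂² = 3961.12891
g₂ = m₄/m₂² − 3 = 5.39622 − 3 ≈ 2.3962

2.3962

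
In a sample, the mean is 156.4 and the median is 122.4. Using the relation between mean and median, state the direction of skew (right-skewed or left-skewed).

mean − median = 156.4 − 122.4 = 34.0
mean > median ⇒ the longer tail is on the right ⇒ right-skewed (positively skewed).

right-skewed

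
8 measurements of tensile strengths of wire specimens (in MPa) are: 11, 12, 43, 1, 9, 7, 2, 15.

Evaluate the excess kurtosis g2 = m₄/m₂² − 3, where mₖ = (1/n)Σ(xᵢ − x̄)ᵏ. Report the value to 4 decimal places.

x̄ = 12.5000
Σ(xᵢ − x̄)² = 1224.0000 ⇒ m₂ = 153.00000
Σ(xᵢ − x̄)⁴ = 896119.5000 ⇒ m₄ = 112014.93750
m₂² = 23409.00000
g2 = m₄/m₂² − 3 = 4.78512 − 3 ≈ 1.7851

1.7851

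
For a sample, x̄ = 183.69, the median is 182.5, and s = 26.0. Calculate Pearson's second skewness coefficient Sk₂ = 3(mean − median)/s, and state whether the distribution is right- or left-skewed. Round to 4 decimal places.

0.1373, right-skewed

Sk₂ = 3(183.69 − 182.5) / 26.0 = 3 × 1.1900 / 26.0
    = 3.5700 / 26.0 ≈ 0.1373
Sk₂ > 0 ⇒ mean > median ⇒ right-skewed (positive skew).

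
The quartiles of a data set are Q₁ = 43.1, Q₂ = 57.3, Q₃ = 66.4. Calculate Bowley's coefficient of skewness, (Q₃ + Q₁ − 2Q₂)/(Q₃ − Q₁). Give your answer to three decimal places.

numerator: Q₃ + Q₁ − 2Q₂ = 66.4 + 43.1 − 2×57.3 = -5.1000
denominator: Q₃ − Q₁ = 66.4 − 43.1 = 23.3000
Bowley skewness = -5.1000 / 23.3000 ≈ -0.219

-0.219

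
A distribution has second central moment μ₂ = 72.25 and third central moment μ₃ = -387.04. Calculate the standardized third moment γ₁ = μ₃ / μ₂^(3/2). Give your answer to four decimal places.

-0.6302

σ = √μ₂ = √72.25 = 8.50000
σ³ = μ₂^(3/2) = 614.12500
γ₁ = μ₃/σ³ = -387.04 / 614.12500 ≈ -0.6302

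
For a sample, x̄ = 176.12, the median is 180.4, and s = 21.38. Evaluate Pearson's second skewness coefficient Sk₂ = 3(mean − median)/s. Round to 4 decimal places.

-0.6006

Sk₂ = 3(176.12 − 180.4) / 21.38 = 3 × -4.2800 / 21.38
    = -12.8400 / 21.38 ≈ -0.6006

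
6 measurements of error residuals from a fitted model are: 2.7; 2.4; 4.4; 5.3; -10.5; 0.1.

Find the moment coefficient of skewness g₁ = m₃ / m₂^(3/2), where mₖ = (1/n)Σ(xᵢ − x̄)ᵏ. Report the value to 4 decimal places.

-1.4244

x̄ = (2.7 + 2.4 + 4.4 + 5.3 - 10.5 + 0.1) / 6 = 0.7333
deviations (xᵢ − x̄): 1.9667, 1.6667, 3.6667, 4.5667, -11.2333, -0.6333
Σ(xᵢ − x̄)² = 167.5333 ⇒ m₂ = 167.5333/6 = 27.92222
Σ(xᵢ − x̄)³ = -1260.9956 ⇒ m₃ = -1260.9956/6 = -210.16593
m₂^(3/2) = 27.92222^(1.5) = 147.54516
g₁ = m₃ / m₂^(3/2) = -210.16593 / 147.54516 ≈ -1.4244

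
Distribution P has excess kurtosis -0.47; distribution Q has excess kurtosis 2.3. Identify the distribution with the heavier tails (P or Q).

Higher excess kurtosis ⇒ heavier tails relative to the normal distribution.
-0.47 vs 2.3: the larger is 2.3, so Q has heavier tails. (Q is leptokurtic — heavier-than-normal tails; the other is platykurtic.)

Q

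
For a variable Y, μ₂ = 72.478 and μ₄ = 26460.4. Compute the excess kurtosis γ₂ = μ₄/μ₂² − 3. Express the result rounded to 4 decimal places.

2.0371

μ₂² = 72.478² = 5253.06048
μ₄/μ₂² = 26460.4 / 5253.06048 = 5.03714
γ₂ = 5.03714 − 3 ≈ 2.0371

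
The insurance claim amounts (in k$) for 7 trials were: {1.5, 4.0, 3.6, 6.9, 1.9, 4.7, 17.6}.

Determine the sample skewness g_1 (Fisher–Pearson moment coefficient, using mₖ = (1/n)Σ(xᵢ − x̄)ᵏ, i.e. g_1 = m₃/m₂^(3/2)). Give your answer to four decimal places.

1.6181

x̄ = (1.5 + 4.0 + 3.6 + 6.9 + 1.9 + 4.7 + 17.6) / 7 = 5.7429
deviations (xᵢ − x̄): -4.2429, -1.7429, -2.1429, 1.1571, -3.8429, -1.0429, 11.8571
Σ(xᵢ − x̄)² = 183.4171 ⇒ m₂ = 183.4171/7 = 26.20245
Σ(xᵢ − x̄)³ = 1519.1702 ⇒ m₃ = 1519.1702/7 = 217.02432
m₂^(3/2) = 26.20245^(1.5) = 134.12595
g_1 = m₃ / m₂^(3/2) = 217.02432 / 134.12595 ≈ 1.6181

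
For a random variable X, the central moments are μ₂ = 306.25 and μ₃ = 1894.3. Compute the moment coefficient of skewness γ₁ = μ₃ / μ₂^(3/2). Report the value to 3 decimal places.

σ = √μ₂ = √306.25 = 17.50000
σ³ = μ₂^(3/2) = 5359.37500
γ₁ = μ₃/σ³ = 1894.3 / 5359.37500 ≈ 0.353

0.353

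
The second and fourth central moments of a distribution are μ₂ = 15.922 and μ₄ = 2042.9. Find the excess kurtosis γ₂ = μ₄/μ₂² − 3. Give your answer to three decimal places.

μ₂² = 15.922² = 253.51008
μ₄/μ₂² = 2042.9 / 253.51008 = 8.05846
γ₂ = 8.05846 − 3 ≈ 5.058

5.058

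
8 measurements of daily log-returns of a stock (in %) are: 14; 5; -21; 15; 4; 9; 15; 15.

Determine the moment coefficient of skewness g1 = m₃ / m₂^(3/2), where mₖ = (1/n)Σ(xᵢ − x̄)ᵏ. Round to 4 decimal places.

-1.6902

x̄ = (14 + 5 - 21 + 15 + 4 + 9 + 15 + 15) / 8 = 7.0000
deviations (xᵢ − x̄): 7.0000, -2.0000, -28.0000, 8.0000, -3.0000, 2.0000, 8.0000, 8.0000
Σ(xᵢ − x̄)² = 1042.0000 ⇒ m₂ = 1042.0000/8 = 130.25000
Σ(xᵢ − x̄)³ = -20100.0000 ⇒ m₃ = -20100.0000/8 = -2512.50000
m₂^(3/2) = 130.25000^(1.5) = 1486.50577
g1 = m₃ / m₂^(3/2) = -2512.50000 / 1486.50577 ≈ -1.6902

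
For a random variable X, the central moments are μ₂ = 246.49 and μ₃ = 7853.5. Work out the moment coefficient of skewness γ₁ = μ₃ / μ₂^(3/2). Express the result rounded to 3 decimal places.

2.029

σ = √μ₂ = √246.49 = 15.70000
σ³ = μ₂^(3/2) = 3869.89300
γ₁ = μ₃/σ³ = 7853.5 / 3869.89300 ≈ 2.029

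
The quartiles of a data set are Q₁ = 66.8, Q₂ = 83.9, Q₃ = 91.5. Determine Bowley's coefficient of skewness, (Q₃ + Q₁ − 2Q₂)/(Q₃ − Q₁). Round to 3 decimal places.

-0.385

numerator: Q₃ + Q₁ − 2Q₂ = 91.5 + 66.8 − 2×83.9 = -9.5000
denominator: Q₃ − Q₁ = 91.5 − 66.8 = 24.7000
Bowley skewness = -9.5000 / 24.7000 ≈ -0.385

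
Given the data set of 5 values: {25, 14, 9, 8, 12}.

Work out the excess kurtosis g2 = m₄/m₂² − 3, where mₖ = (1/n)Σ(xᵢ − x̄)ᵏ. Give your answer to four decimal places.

x̄ = 13.6000
Σ(xᵢ − x̄)² = 185.2000 ⇒ m₂ = 37.04000
Σ(xᵢ − x̄)⁴ = 18327.3760 ⇒ m₄ = 3665.47520
m₂² = 1371.96160
g2 = m₄/m₂² − 3 = 2.67170 − 3 ≈ -0.3283

-0.3283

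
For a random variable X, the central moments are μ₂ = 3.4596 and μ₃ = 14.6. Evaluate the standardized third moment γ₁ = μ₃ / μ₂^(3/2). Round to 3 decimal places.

2.269

σ = √μ₂ = √3.4596 = 1.86000
σ³ = μ₂^(3/2) = 6.43486
γ₁ = μ₃/σ³ = 14.6 / 6.43486 ≈ 2.269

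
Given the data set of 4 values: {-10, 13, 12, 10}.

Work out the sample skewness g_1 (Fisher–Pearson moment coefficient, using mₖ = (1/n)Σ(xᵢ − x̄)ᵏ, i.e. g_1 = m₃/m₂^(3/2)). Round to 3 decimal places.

-1.110

x̄ = (-10 + 13 + 12 + 10) / 4 = 6.2500
deviations (xᵢ − x̄): -16.2500, 6.7500, 5.7500, 3.7500
Σ(xᵢ − x̄)² = 356.7500 ⇒ m₂ = 356.7500/4 = 89.18750
Σ(xᵢ − x̄)³ = -3740.6250 ⇒ m₃ = -3740.6250/4 = -935.15625
m₂^(3/2) = 89.18750^(1.5) = 842.27902
g_1 = m₃ / m₂^(3/2) = -935.15625 / 842.27902 ≈ -1.110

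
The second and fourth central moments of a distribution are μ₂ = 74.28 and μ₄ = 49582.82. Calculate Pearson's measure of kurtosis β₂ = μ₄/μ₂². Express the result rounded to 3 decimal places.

8.986

μ₂² = 74.28² = 5517.51840
μ₄/μ₂² = 49582.82 / 5517.51840 = 8.98643
β₂ ≈ 8.986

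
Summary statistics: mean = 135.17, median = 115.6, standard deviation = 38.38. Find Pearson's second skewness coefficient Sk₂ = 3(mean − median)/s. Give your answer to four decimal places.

1.5297

Sk₂ = 3(135.17 − 115.6) / 38.38 = 3 × 19.5700 / 38.38
    = 58.7100 / 38.38 ≈ 1.5297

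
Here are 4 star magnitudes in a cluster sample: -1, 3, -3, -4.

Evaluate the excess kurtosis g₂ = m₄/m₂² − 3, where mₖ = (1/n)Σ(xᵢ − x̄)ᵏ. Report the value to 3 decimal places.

-1.099

x̄ = -1.2500
Σ(xᵢ − x̄)² = 28.7500 ⇒ m₂ = 7.18750
Σ(xᵢ − x̄)⁴ = 392.8281 ⇒ m₄ = 98.20703
m₂² = 51.66016
g₂ = m₄/m₂² − 3 = 1.90102 − 3 ≈ -1.099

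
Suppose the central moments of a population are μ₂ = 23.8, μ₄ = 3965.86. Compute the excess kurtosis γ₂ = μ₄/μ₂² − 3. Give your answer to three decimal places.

4.001

μ₂² = 23.8² = 566.44000
μ₄/μ₂² = 3965.86 / 566.44000 = 7.00138
γ₂ = 7.00138 − 3 ≈ 4.001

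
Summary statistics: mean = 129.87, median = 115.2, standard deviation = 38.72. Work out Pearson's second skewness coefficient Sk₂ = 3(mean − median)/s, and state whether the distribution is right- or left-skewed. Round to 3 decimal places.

1.137, right-skewed

Sk₂ = 3(129.87 − 115.2) / 38.72 = 3 × 14.6700 / 38.72
    = 44.0100 / 38.72 ≈ 1.137
Sk₂ > 0 ⇒ mean > median ⇒ right-skewed (positive skew).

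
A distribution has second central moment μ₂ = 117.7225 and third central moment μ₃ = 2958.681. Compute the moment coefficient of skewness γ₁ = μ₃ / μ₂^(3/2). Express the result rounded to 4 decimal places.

2.3164

σ = √μ₂ = √117.7225 = 10.85000
σ³ = μ₂^(3/2) = 1277.28913
γ₁ = μ₃/σ³ = 2958.681 / 1277.28913 ≈ 2.3164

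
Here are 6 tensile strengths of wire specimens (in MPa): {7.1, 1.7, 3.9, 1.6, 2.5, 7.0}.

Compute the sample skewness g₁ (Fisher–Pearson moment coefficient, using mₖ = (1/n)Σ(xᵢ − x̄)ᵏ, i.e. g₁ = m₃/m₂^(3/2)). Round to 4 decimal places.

0.4160

x̄ = (7.1 + 1.7 + 3.9 + 1.6 + 2.5 + 7.0) / 6 = 3.9667
deviations (xᵢ − x̄): 3.1333, -2.2667, -0.0667, -2.3667, -1.4667, 3.0333
Σ(xᵢ − x̄)² = 31.9133 ⇒ m₂ = 31.9133/6 = 5.31889
Σ(xᵢ − x̄)³ = 30.6156 ⇒ m₃ = 30.6156/6 = 5.10259
m₂^(3/2) = 5.31889^(1.5) = 12.26680
g₁ = m₃ / m₂^(3/2) = 5.10259 / 12.26680 ≈ 0.4160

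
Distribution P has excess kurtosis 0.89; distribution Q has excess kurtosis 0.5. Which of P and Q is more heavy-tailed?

P

Higher excess kurtosis ⇒ heavier tails relative to the normal distribution.
0.89 vs 0.5: the larger is 0.89, so P has heavier tails.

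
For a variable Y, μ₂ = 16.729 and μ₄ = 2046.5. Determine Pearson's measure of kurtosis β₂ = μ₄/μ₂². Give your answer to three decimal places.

μ₂² = 16.729² = 279.85944
μ₄/μ₂² = 2046.5 / 279.85944 = 7.31260
β₂ ≈ 7.313

7.313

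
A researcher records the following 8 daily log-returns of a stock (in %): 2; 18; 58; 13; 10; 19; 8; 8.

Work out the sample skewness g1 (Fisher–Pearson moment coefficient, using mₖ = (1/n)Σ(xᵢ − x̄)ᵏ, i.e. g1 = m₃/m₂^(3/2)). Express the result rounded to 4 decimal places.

1.8222

x̄ = (2 + 18 + 58 + 13 + 10 + 19 + 8 + 8) / 8 = 17.0000
deviations (xᵢ − x̄): -15.0000, 1.0000, 41.0000, -4.0000, -7.0000, 2.0000, -9.0000, -9.0000
Σ(xᵢ − x̄)² = 2138.0000 ⇒ m₂ = 2138.0000/8 = 267.25000
Σ(xᵢ − x̄)³ = 63690.0000 ⇒ m₃ = 63690.0000/8 = 7961.25000
m₂^(3/2) = 267.25000^(1.5) = 4368.94493
g1 = m₃ / m₂^(3/2) = 7961.25000 / 4368.94493 ≈ 1.8222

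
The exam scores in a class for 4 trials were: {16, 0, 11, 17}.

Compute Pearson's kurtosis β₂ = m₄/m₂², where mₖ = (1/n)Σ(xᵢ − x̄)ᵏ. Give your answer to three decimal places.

2.000

x̄ = 11.0000
Σ(xᵢ − x̄)² = 182.0000 ⇒ m₂ = 45.50000
Σ(xᵢ − x̄)⁴ = 16562.0000 ⇒ m₄ = 4140.50000
m₂² = 2070.25000
β₂ = m₄/m₂² = 4140.50000 / 2070.25000 ≈ 2.000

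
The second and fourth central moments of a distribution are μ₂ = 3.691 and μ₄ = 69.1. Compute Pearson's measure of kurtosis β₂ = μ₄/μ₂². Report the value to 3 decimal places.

μ₂² = 3.691² = 13.62348
μ₄/μ₂² = 69.1 / 13.62348 = 5.07213
β₂ ≈ 5.072

5.072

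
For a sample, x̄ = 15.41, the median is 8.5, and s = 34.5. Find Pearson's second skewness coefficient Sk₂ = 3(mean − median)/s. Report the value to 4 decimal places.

0.6009

Sk₂ = 3(15.41 − 8.5) / 34.5 = 3 × 6.9100 / 34.5
    = 20.7300 / 34.5 ≈ 0.6009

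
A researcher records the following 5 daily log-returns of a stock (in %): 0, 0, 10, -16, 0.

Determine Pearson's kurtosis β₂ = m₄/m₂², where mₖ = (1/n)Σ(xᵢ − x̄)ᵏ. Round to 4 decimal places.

x̄ = -1.2000
Σ(xᵢ − x̄)² = 348.8000 ⇒ m₂ = 69.76000
Σ(xᵢ − x̄)⁴ = 63719.9360 ⇒ m₄ = 12743.98720
m₂² = 4866.45760
β₂ = m₄/m₂² = 12743.98720 / 4866.45760 ≈ 2.6187

2.6187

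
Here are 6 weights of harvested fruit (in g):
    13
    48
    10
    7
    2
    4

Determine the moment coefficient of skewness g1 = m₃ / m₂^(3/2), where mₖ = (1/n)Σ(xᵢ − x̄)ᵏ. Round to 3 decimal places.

1.578

x̄ = (13 + 48 + 10 + 7 + 2 + 4) / 6 = 14.0000
deviations (xᵢ − x̄): -1.0000, 34.0000, -4.0000, -7.0000, -12.0000, -10.0000
Σ(xᵢ − x̄)² = 1466.0000 ⇒ m₂ = 1466.0000/6 = 244.33333
Σ(xᵢ − x̄)³ = 36168.0000 ⇒ m₃ = 36168.0000/6 = 6028.00000
m₂^(3/2) = 244.33333^(1.5) = 3819.21476
g1 = m₃ / m₂^(3/2) = 6028.00000 / 3819.21476 ≈ 1.578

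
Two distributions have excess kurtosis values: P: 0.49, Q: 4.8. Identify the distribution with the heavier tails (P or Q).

Higher excess kurtosis ⇒ heavier tails relative to the normal distribution.
0.49 vs 4.8: the larger is 4.8, so Q has heavier tails.

Q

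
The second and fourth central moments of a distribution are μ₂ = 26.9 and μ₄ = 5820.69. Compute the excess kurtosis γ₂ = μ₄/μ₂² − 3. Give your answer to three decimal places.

5.044

μ₂² = 26.9² = 723.61000
μ₄/μ₂² = 5820.69 / 723.61000 = 8.04396
γ₂ = 8.04396 − 3 ≈ 5.044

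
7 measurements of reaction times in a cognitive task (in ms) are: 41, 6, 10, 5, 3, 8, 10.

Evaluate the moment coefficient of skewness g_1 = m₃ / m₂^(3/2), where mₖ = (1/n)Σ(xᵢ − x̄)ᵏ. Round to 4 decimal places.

x̄ = (41 + 6 + 10 + 5 + 3 + 8 + 10) / 7 = 11.8571
deviations (xᵢ − x̄): 29.1429, -5.8571, -1.8571, -6.8571, -8.8571, -3.8571, -1.8571
Σ(xᵢ − x̄)² = 1030.8571 ⇒ m₂ = 1030.8571/7 = 147.26531
Σ(xᵢ − x̄)³ = 23462.8163 ⇒ m₃ = 23462.8163/7 = 3351.83090
m₂^(3/2) = 147.26531^(1.5) = 1787.10746
g_1 = m₃ / m₂^(3/2) = 3351.83090 / 1787.10746 ≈ 1.8756

1.8756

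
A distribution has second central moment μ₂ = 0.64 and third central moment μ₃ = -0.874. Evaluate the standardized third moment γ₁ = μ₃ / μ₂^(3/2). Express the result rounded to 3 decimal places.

-1.707

σ = √μ₂ = √0.64 = 0.80000
σ³ = μ₂^(3/2) = 0.51200
γ₁ = μ₃/σ³ = -0.874 / 0.51200 ≈ -1.707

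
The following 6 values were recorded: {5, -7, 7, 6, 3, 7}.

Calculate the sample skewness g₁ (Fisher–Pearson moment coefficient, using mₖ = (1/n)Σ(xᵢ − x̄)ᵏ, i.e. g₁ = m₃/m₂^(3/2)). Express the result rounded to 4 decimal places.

x̄ = (5 - 7 + 7 + 6 + 3 + 7) / 6 = 3.5000
deviations (xᵢ − x̄): 1.5000, -10.5000, 3.5000, 2.5000, -0.5000, 3.5000
Σ(xᵢ − x̄)² = 143.5000 ⇒ m₂ = 143.5000/6 = 23.91667
Σ(xᵢ − x̄)³ = -1053.0000 ⇒ m₃ = -1053.0000/6 = -175.50000
m₂^(3/2) = 23.91667^(1.5) = 116.96367
g₁ = m₃ / m₂^(3/2) = -175.50000 / 116.96367 ≈ -1.5005

-1.5005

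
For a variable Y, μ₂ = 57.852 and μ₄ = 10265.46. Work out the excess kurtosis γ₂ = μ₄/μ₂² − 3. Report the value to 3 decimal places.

0.067

μ₂² = 57.852² = 3346.85390
μ₄/μ₂² = 10265.46 / 3346.85390 = 3.06720
γ₂ = 3.06720 − 3 ≈ 0.067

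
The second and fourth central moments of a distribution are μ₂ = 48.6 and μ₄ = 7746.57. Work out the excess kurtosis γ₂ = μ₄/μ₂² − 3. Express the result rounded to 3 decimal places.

μ₂² = 48.6² = 2361.96000
μ₄/μ₂² = 7746.57 / 2361.96000 = 3.27972
γ₂ = 3.27972 − 3 ≈ 0.280

0.280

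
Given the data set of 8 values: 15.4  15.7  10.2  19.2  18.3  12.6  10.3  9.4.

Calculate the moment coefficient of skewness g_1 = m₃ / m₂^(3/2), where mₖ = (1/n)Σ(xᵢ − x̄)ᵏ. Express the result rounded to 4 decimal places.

0.1561

x̄ = (15.4 + 15.7 + 10.2 + 19.2 + 18.3 + 12.6 + 10.3 + 9.4) / 8 = 13.8875
deviations (xᵢ − x̄): 1.5125, 1.8125, -3.6875, 5.3125, 4.4125, -1.2875, -3.5875, -4.4875
Σ(xᵢ − x̄)² = 101.5288 ⇒ m₂ = 101.5288/8 = 12.69109
Σ(xᵢ − x̄)³ = 56.4443 ⇒ m₃ = 56.4443/8 = 7.05554
m₂^(3/2) = 12.69109^(1.5) = 45.21146
g_1 = m₃ / m₂^(3/2) = 7.05554 / 45.21146 ≈ 0.1561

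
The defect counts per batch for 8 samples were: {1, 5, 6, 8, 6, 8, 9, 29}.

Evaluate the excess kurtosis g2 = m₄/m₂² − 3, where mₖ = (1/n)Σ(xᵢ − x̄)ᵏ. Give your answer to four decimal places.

x̄ = 9.0000
Σ(xᵢ − x̄)² = 500.0000 ⇒ m₂ = 62.50000
Σ(xᵢ − x̄)⁴ = 164516.0000 ⇒ m₄ = 20564.50000
m₂² = 3906.25000
g2 = m₄/m₂² − 3 = 5.26451 − 3 ≈ 2.2645

2.2645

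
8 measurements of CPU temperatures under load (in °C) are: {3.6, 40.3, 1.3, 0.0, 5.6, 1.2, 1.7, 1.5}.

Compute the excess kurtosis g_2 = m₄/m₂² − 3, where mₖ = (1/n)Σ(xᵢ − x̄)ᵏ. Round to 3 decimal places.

x̄ = 6.9000
Σ(xᵢ − x̄)² = 1295.8000 ⇒ m₂ = 161.97500
Σ(xᵢ − x̄)⁴ = 1250482.7908 ⇒ m₄ = 156310.34885
m₂² = 26235.90063
g_2 = m₄/m₂² − 3 = 5.95788 − 3 ≈ 2.958

2.958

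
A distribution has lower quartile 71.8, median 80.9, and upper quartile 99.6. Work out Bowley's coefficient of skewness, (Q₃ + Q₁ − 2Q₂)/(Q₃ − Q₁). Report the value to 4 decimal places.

numerator: Q₃ + Q₁ − 2Q₂ = 99.6 + 71.8 − 2×80.9 = 9.6000
denominator: Q₃ − Q₁ = 99.6 − 71.8 = 27.8000
Bowley skewness = 9.6000 / 27.8000 ≈ 0.3453

0.3453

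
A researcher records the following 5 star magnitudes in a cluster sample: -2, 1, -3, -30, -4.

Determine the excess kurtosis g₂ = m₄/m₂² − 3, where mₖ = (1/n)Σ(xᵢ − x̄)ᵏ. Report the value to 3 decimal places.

x̄ = -7.6000
Σ(xᵢ − x̄)² = 641.2000 ⇒ m₂ = 128.24000
Σ(xᵢ − x̄)⁴ = 258832.3360 ⇒ m₄ = 51766.46720
m₂² = 16445.49760
g₂ = m₄/m₂² − 3 = 3.14776 − 3 ≈ 0.148

0.148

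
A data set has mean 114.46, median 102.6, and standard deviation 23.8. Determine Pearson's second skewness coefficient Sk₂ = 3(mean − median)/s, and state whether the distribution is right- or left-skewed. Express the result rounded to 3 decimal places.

1.495, right-skewed

Sk₂ = 3(114.46 − 102.6) / 23.8 = 3 × 11.8600 / 23.8
    = 35.5800 / 23.8 ≈ 1.495
Sk₂ > 0 ⇒ mean > median ⇒ right-skewed (positive skew).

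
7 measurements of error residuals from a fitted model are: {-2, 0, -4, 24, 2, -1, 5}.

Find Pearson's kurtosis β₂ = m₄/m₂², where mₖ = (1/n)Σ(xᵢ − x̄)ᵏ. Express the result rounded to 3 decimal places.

x̄ = 3.4286
Σ(xᵢ − x̄)² = 543.7143 ⇒ m₂ = 77.67347
Σ(xᵢ − x̄)⁴ = 183531.1895 ⇒ m₄ = 26218.74136
m₂² = 6033.16785
β₂ = m₄/m₂² = 26218.74136 / 6033.16785 ≈ 4.346

4.346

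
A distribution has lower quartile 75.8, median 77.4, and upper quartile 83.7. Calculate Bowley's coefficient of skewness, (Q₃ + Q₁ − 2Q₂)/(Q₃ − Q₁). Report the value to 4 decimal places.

0.5949

numerator: Q₃ + Q₁ − 2Q₂ = 83.7 + 75.8 − 2×77.4 = 4.7000
denominator: Q₃ − Q₁ = 83.7 − 75.8 = 7.9000
Bowley skewness = 4.7000 / 7.9000 ≈ 0.5949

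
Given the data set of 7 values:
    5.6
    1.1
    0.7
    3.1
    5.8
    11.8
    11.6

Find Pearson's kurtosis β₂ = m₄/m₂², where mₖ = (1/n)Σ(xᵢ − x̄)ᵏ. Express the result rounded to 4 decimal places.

x̄ = 5.6714
Σ(xᵢ − x̄)² = 124.9543 ⇒ m₂ = 17.85061
Σ(xᵢ − x̄)⁴ = 3737.3697 ⇒ m₄ = 533.90996
m₂² = 318.64436
β₂ = m₄/m₂² = 533.90996 / 318.64436 ≈ 1.6756

1.6756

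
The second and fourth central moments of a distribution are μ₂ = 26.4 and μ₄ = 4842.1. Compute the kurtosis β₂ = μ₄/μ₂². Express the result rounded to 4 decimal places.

μ₂² = 26.4² = 696.96000
μ₄/μ₂² = 4842.1 / 696.96000 = 6.94746
β₂ ≈ 6.9475

6.9475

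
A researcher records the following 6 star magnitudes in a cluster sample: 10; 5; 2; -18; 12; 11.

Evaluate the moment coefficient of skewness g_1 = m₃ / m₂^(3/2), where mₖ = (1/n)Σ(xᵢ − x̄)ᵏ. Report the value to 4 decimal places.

x̄ = (10 + 5 + 2 - 18 + 12 + 11) / 6 = 3.6667
deviations (xᵢ − x̄): 6.3333, 1.3333, -1.6667, -21.6667, 8.3333, 7.3333
Σ(xᵢ − x̄)² = 637.3333 ⇒ m₂ = 637.3333/6 = 106.22222
Σ(xᵢ − x̄)³ = -8946.4444 ⇒ m₃ = -8946.4444/6 = -1491.07407
m₂^(3/2) = 106.22222^(1.5) = 1094.77047
g_1 = m₃ / m₂^(3/2) = -1491.07407 / 1094.77047 ≈ -1.3620

-1.3620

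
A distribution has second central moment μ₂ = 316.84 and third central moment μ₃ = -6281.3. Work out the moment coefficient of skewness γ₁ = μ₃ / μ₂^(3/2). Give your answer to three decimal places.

σ = √μ₂ = √316.84 = 17.80000
σ³ = μ₂^(3/2) = 5639.75200
γ₁ = μ₃/σ³ = -6281.3 / 5639.75200 ≈ -1.114

-1.114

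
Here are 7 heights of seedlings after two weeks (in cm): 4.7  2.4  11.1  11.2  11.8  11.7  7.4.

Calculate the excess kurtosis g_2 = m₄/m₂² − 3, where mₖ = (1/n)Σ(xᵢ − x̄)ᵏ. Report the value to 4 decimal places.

x̄ = 8.6143
Σ(xᵢ − x̄)² = 87.9486 ⇒ m₂ = 12.56408
Σ(xᵢ − x̄)⁴ = 2004.7639 ⇒ m₄ = 286.39485
m₂² = 157.85615
g_2 = m₄/m₂² − 3 = 1.81428 − 3 ≈ -1.1857

-1.1857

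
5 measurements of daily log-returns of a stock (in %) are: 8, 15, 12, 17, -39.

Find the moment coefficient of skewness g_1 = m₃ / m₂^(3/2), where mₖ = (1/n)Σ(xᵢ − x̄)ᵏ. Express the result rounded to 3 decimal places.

-1.424

x̄ = (8 + 15 + 12 + 17 - 39) / 5 = 2.6000
deviations (xᵢ − x̄): 5.4000, 12.4000, 9.4000, 14.4000, -41.6000
Σ(xᵢ − x̄)² = 2209.2000 ⇒ m₂ = 2209.2000/5 = 441.84000
Σ(xᵢ − x̄)³ = -66110.6400 ⇒ m₃ = -66110.6400/5 = -13222.12800
m₂^(3/2) = 441.84000^(1.5) = 9287.47260
g_1 = m₃ / m₂^(3/2) = -13222.12800 / 9287.47260 ≈ -1.424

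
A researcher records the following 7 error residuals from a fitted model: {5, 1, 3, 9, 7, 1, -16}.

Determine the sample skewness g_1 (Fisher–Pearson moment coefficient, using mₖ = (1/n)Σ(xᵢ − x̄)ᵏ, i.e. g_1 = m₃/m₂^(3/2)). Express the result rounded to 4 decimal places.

-1.4905

x̄ = (5 + 1 + 3 + 9 + 7 + 1 - 16) / 7 = 1.4286
deviations (xᵢ − x̄): 3.5714, -0.4286, 1.5714, 7.5714, 5.5714, -0.4286, -17.4286
Σ(xᵢ − x̄)² = 407.7143 ⇒ m₂ = 407.7143/7 = 58.24490
Σ(xᵢ − x̄)³ = -4637.7551 ⇒ m₃ = -4637.7551/7 = -662.53644
m₂^(3/2) = 58.24490^(1.5) = 444.51542
g_1 = m₃ / m₂^(3/2) = -662.53644 / 444.51542 ≈ -1.4905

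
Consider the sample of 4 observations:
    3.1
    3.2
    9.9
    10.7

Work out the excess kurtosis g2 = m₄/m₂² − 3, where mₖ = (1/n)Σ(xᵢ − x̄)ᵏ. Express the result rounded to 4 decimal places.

x̄ = 6.7250
Σ(xᵢ − x̄)² = 51.4475 ⇒ m₂ = 12.86187
Σ(xᵢ − x̄)⁴ = 678.3509 ⇒ m₄ = 169.58773
m₂² = 165.42783
g2 = m₄/m₂² − 3 = 1.02515 − 3 ≈ -1.9749

-1.9749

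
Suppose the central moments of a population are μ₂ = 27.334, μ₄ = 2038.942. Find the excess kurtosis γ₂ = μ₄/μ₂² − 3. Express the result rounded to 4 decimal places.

μ₂² = 27.334² = 747.14756
μ₄/μ₂² = 2038.942 / 747.14756 = 2.72897
γ₂ = 2.72897 − 3 ≈ -0.2710

-0.2710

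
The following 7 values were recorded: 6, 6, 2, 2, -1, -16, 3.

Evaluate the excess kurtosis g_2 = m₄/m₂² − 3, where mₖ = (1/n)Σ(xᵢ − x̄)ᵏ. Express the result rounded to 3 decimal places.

x̄ = 0.2857
Σ(xᵢ − x̄)² = 345.4286 ⇒ m₂ = 49.34694
Σ(xᵢ − x̄)⁴ = 72550.7580 ⇒ m₄ = 10364.39400
m₂² = 2435.12037
g_2 = m₄/m₂² − 3 = 4.25621 − 3 ≈ 1.256

1.256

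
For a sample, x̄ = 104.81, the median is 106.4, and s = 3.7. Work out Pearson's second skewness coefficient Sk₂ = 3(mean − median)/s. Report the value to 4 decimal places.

-1.2892

Sk₂ = 3(104.81 − 106.4) / 3.7 = 3 × -1.5900 / 3.7
    = -4.7700 / 3.7 ≈ -1.2892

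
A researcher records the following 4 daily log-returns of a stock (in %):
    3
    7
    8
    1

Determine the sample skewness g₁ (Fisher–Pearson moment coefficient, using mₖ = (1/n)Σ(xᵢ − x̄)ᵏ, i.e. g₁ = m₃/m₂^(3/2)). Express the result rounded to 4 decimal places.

x̄ = (3 + 7 + 8 + 1) / 4 = 4.7500
deviations (xᵢ − x̄): -1.7500, 2.2500, 3.2500, -3.7500
Σ(xᵢ − x̄)² = 32.7500 ⇒ m₂ = 32.7500/4 = 8.18750
Σ(xᵢ − x̄)³ = -12.3750 ⇒ m₃ = -12.3750/4 = -3.09375
m₂^(3/2) = 8.18750^(1.5) = 23.42756
g₁ = m₃ / m₂^(3/2) = -3.09375 / 23.42756 ≈ -0.1321

-0.1321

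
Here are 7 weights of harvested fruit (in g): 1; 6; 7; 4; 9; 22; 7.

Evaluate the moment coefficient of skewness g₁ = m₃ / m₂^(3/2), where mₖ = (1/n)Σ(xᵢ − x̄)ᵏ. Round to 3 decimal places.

x̄ = (1 + 6 + 7 + 4 + 9 + 22 + 7) / 7 = 8.0000
deviations (xᵢ − x̄): -7.0000, -2.0000, -1.0000, -4.0000, 1.0000, 14.0000, -1.0000
Σ(xᵢ − x̄)² = 268.0000 ⇒ m₂ = 268.0000/7 = 38.28571
Σ(xᵢ − x̄)³ = 2328.0000 ⇒ m₃ = 2328.0000/7 = 332.57143
m₂^(3/2) = 38.28571^(1.5) = 236.89458
g₁ = m₃ / m₂^(3/2) = 332.57143 / 236.89458 ≈ 1.404

1.404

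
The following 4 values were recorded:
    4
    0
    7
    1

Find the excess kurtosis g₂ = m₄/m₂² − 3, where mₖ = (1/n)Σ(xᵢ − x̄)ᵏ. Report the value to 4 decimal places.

-1.4267

x̄ = 3.0000
Σ(xᵢ − x̄)² = 30.0000 ⇒ m₂ = 7.50000
Σ(xᵢ − x̄)⁴ = 354.0000 ⇒ m₄ = 88.50000
m₂² = 56.25000
g₂ = m₄/m₂² − 3 = 1.57333 − 3 ≈ -1.4267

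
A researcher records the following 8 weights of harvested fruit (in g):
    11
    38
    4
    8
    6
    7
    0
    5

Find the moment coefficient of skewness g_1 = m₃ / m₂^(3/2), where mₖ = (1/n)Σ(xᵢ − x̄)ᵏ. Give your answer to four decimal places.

x̄ = (11 + 38 + 4 + 8 + 6 + 7 + 0 + 5) / 8 = 9.8750
deviations (xᵢ − x̄): 1.1250, 28.1250, -5.8750, -1.8750, -3.8750, -2.8750, -9.8750, -4.8750
Σ(xᵢ − x̄)² = 974.8750 ⇒ m₂ = 974.8750/8 = 121.85938
Σ(xᵢ − x̄)³ = 20878.5938 ⇒ m₃ = 20878.5938/8 = 2609.82422
m₂^(3/2) = 121.85938^(1.5) = 1345.20483
g_1 = m₃ / m₂^(3/2) = 2609.82422 / 1345.20483 ≈ 1.9401

1.9401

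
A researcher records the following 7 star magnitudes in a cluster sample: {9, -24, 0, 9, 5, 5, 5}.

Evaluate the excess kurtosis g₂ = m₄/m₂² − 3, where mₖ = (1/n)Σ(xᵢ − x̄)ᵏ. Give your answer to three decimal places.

1.539

x̄ = 1.2857
Σ(xᵢ − x̄)² = 801.4286 ⇒ m₂ = 114.48980
Σ(xᵢ − x̄)⁴ = 416447.2478 ⇒ m₄ = 59492.46397
m₂² = 13107.91337
g₂ = m₄/m₂² − 3 = 4.53867 − 3 ≈ 1.539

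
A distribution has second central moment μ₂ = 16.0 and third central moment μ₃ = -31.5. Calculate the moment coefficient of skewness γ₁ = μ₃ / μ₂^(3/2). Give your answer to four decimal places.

σ = √μ₂ = √16.0 = 4.00000
σ³ = μ₂^(3/2) = 64.00000
γ₁ = μ₃/σ³ = -31.5 / 64.00000 ≈ -0.4922

-0.4922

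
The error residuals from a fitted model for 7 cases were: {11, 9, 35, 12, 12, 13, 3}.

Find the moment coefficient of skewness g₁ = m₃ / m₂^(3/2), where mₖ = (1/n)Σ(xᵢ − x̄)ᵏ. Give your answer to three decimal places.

x̄ = (11 + 9 + 35 + 12 + 12 + 13 + 3) / 7 = 13.5714
deviations (xᵢ − x̄): -2.5714, -4.5714, 21.4286, -1.5714, -1.5714, -0.5714, -10.5714
Σ(xᵢ − x̄)² = 603.7143 ⇒ m₂ = 603.7143/7 = 86.24490
Σ(xᵢ − x̄)³ = 8537.7551 ⇒ m₃ = 8537.7551/7 = 1219.67930
m₂^(3/2) = 86.24490^(1.5) = 800.94025
g₁ = m₃ / m₂^(3/2) = 1219.67930 / 800.94025 ≈ 1.523

1.523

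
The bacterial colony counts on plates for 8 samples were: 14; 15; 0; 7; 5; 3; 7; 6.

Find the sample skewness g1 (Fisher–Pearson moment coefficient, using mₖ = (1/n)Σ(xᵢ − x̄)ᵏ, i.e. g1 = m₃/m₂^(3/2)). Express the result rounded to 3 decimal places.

x̄ = (14 + 15 + 0 + 7 + 5 + 3 + 7 + 6) / 8 = 7.1250
deviations (xᵢ − x̄): 6.8750, 7.8750, -7.1250, -0.1250, -2.1250, -4.1250, -0.1250, -1.1250
Σ(xᵢ − x̄)² = 182.8750 ⇒ m₂ = 182.8750/8 = 22.85938
Σ(xᵢ − x̄)³ = 370.4063 ⇒ m₃ = 370.4063/8 = 46.30078
m₂^(3/2) = 22.85938^(1.5) = 109.29405
g1 = m₃ / m₂^(3/2) = 46.30078 / 109.29405 ≈ 0.424

0.424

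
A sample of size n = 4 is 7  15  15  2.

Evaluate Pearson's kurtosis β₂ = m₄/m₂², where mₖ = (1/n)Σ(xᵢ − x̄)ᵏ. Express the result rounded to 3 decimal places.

x̄ = 9.7500
Σ(xᵢ − x̄)² = 122.7500 ⇒ m₂ = 30.68750
Σ(xᵢ − x̄)⁴ = 5184.0781 ⇒ m₄ = 1296.01953
m₂² = 941.72266
β₂ = m₄/m₂² = 1296.01953 / 941.72266 ≈ 1.376

1.376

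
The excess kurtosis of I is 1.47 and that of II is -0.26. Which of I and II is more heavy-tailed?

Higher excess kurtosis ⇒ heavier tails relative to the normal distribution.
1.47 vs -0.26: the larger is 1.47, so I has heavier tails. (I is leptokurtic — heavier-than-normal tails; the other is platykurtic.)

I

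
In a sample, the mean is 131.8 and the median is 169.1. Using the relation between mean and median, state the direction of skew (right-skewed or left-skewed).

mean − median = 131.8 − 169.1 = -37.3
mean < median ⇒ the longer tail is on the left ⇒ left-skewed (negatively skewed).

left-skewed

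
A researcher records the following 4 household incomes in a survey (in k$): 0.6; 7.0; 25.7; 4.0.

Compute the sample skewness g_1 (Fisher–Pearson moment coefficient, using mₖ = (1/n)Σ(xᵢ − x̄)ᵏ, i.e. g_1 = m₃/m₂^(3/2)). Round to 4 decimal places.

x̄ = (0.6 + 7.0 + 25.7 + 4.0) / 4 = 9.3250
deviations (xᵢ − x̄): -8.7250, -2.3250, 16.3750, -5.3250
Σ(xᵢ − x̄)² = 378.0275 ⇒ m₂ = 378.0275/4 = 94.50688
Σ(xᵢ − x̄)³ = 3563.0449 ⇒ m₃ = 3563.0449/4 = 890.76122
m₂^(3/2) = 94.50688^(1.5) = 918.74524
g_1 = m₃ / m₂^(3/2) = 890.76122 / 918.74524 ≈ 0.9695

0.9695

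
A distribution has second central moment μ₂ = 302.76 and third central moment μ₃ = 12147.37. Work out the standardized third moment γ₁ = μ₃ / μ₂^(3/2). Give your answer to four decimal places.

σ = √μ₂ = √302.76 = 17.40000
σ³ = μ₂^(3/2) = 5268.02400
γ₁ = μ₃/σ³ = 12147.37 / 5268.02400 ≈ 2.3059

2.3059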